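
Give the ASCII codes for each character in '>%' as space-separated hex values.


String: '>%'  (2 characters)
Per-character ASCII lookup:
  '>': special character: '>' = 62 → 0x3E
  '%': special character: '%' = 37 → 0x25
= 0x3E 0x25


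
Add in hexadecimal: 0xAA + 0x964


Align and add column by column (LSB to MSB, each column mod 16 with carry):
  00AA
+ 0964
  ----
  col 0: A(10) + 4(4) + 0 (carry in) = 14 → E(14), carry out 0
  col 1: A(10) + 6(6) + 0 (carry in) = 16 → 0(0), carry out 1
  col 2: 0(0) + 9(9) + 1 (carry in) = 10 → A(10), carry out 0
  col 3: 0(0) + 0(0) + 0 (carry in) = 0 → 0(0), carry out 0
Reading digits MSB→LSB: 0A0E
Strip leading zeros: A0E
= 0xA0E


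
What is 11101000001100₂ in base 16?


Group into 4-bit nibbles: 0011101000001100
  0011 = 3
  1010 = A
  0000 = 0
  1100 = C
= 0x3A0C


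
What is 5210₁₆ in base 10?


Positional values:
Position 0: 0 × 16^0 = 0 × 1 = 0
Position 1: 1 × 16^1 = 1 × 16 = 16
Position 2: 2 × 16^2 = 2 × 256 = 512
Position 3: 5 × 16^3 = 5 × 4096 = 20480
Sum = 0 + 16 + 512 + 20480
= 21008


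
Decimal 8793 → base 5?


Divide by 5 repeatedly:
8793 ÷ 5 = 1758 remainder 3
1758 ÷ 5 = 351 remainder 3
351 ÷ 5 = 70 remainder 1
70 ÷ 5 = 14 remainder 0
14 ÷ 5 = 2 remainder 4
2 ÷ 5 = 0 remainder 2
Reading remainders bottom-up:
= 240133


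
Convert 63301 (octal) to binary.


Each octal digit → 3 binary bits:
  6 = 110
  3 = 011
  3 = 011
  0 = 000
  1 = 001
Concatenate: 110 011 011 000 001
= 110011011000001


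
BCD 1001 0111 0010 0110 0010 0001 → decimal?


Each 4-bit group → digit:
  1001 → 9
  0111 → 7
  0010 → 2
  0110 → 6
  0010 → 2
  0001 → 1
= 972621


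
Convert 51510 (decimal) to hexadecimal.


Divide by 16 repeatedly:
51510 ÷ 16 = 3219 remainder 6 (6)
3219 ÷ 16 = 201 remainder 3 (3)
201 ÷ 16 = 12 remainder 9 (9)
12 ÷ 16 = 0 remainder 12 (C)
Reading remainders bottom-up:
= 0xC936


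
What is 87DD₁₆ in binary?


Each hex digit → 4 binary bits:
  8 = 1000
  7 = 0111
  D = 1101
  D = 1101
Concatenate: 1000 0111 1101 1101
= 1000011111011101


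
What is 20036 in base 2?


Divide by 2 repeatedly:
20036 ÷ 2 = 10018 remainder 0
10018 ÷ 2 = 5009 remainder 0
5009 ÷ 2 = 2504 remainder 1
2504 ÷ 2 = 1252 remainder 0
1252 ÷ 2 = 626 remainder 0
626 ÷ 2 = 313 remainder 0
313 ÷ 2 = 156 remainder 1
156 ÷ 2 = 78 remainder 0
78 ÷ 2 = 39 remainder 0
39 ÷ 2 = 19 remainder 1
19 ÷ 2 = 9 remainder 1
9 ÷ 2 = 4 remainder 1
4 ÷ 2 = 2 remainder 0
2 ÷ 2 = 1 remainder 0
1 ÷ 2 = 0 remainder 1
Reading remainders bottom-up:
= 100111001000100


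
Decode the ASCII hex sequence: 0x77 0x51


Codes (hex): 0x77 0x51
Per-code ASCII lookup:
  0x77 = 119  (range 97-122: lowercase, 119 - 97 = 22) → 'w'
  0x51 = 81  (range 65-90: uppercase, 81 - 65 = 16) → 'Q'
= 'wQ'


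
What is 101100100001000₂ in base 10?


Positional values:
Bit 3: 1 × 2^3 = 8
Bit 8: 1 × 2^8 = 256
Bit 11: 1 × 2^11 = 2048
Bit 12: 1 × 2^12 = 4096
Bit 14: 1 × 2^14 = 16384
Sum = 8 + 256 + 2048 + 4096 + 16384
= 22792


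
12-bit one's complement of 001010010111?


Original: 001010010111
Invert all bits:
  bit 0: 0 → 1
  bit 1: 0 → 1
  bit 2: 1 → 0
  bit 3: 0 → 1
  bit 4: 1 → 0
  bit 5: 0 → 1
  bit 6: 0 → 1
  bit 7: 1 → 0
  bit 8: 0 → 1
  bit 9: 1 → 0
  bit 10: 1 → 0
  bit 11: 1 → 0
= 110101101000


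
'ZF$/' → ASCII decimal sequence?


String: 'ZF$/'  (4 characters)
Per-character ASCII lookup:
  'Z': uppercase starts at 65: 'Z' = 65 + 25 = 90
  'F': uppercase starts at 65: 'F' = 65 + 5 = 70
  '$': special character: '$' = 36
  '/': special character: '/' = 47
= 90 70 36 47


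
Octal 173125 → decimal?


Positional values:
Position 0: 5 × 8^0 = 5
Position 1: 2 × 8^1 = 16
Position 2: 1 × 8^2 = 64
Position 3: 3 × 8^3 = 1536
Position 4: 7 × 8^4 = 28672
Position 5: 1 × 8^5 = 32768
Sum = 5 + 16 + 64 + 1536 + 28672 + 32768
= 63061


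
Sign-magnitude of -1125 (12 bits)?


Sign bit: 1 (negative)
Magnitude: 1125 = 10001100101
= 110001100101


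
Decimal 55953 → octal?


Divide by 8 repeatedly:
55953 ÷ 8 = 6994 remainder 1
6994 ÷ 8 = 874 remainder 2
874 ÷ 8 = 109 remainder 2
109 ÷ 8 = 13 remainder 5
13 ÷ 8 = 1 remainder 5
1 ÷ 8 = 0 remainder 1
Reading remainders bottom-up:
= 0o155221


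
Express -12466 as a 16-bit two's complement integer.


Original: 0011000010110010
Step 1 - Invert all bits: 1100111101001101
Step 2 - Add 1: 1100111101001101 + 1
= 1100111101001110 (represents -12466)


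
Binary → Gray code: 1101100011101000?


Binary: 1101100011101000
Gray code: G = B XOR (B >> 1)
B >> 1 = 0110110001110100
1101100011101000 XOR 0110110001110100:
  1 XOR 0 = 1
  1 XOR 1 = 0
  0 XOR 1 = 1
  1 XOR 0 = 1
  1 XOR 1 = 0
  0 XOR 1 = 1
  0 XOR 0 = 0
  0 XOR 0 = 0
  1 XOR 0 = 1
  1 XOR 1 = 0
  1 XOR 1 = 0
  0 XOR 1 = 1
  1 XOR 0 = 1
  0 XOR 1 = 1
  0 XOR 0 = 0
  0 XOR 0 = 0
= 1011010010011100


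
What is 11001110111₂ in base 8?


Group into 3-bit groups: 011001110111
  011 = 3
  001 = 1
  110 = 6
  111 = 7
= 0o3167


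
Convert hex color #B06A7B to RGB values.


Hex: #B06A7B
R = B0₁₆ = 176
G = 6A₁₆ = 106
B = 7B₁₆ = 123
= RGB(176, 106, 123)


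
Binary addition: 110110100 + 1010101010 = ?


Align and add column by column (LSB to MSB, carry propagating):
  00110110100
+ 01010101010
  -----------
  col 0: 0 + 0 + 0 (carry in) = 0 → bit 0, carry out 0
  col 1: 0 + 1 + 0 (carry in) = 1 → bit 1, carry out 0
  col 2: 1 + 0 + 0 (carry in) = 1 → bit 1, carry out 0
  col 3: 0 + 1 + 0 (carry in) = 1 → bit 1, carry out 0
  col 4: 1 + 0 + 0 (carry in) = 1 → bit 1, carry out 0
  col 5: 1 + 1 + 0 (carry in) = 2 → bit 0, carry out 1
  col 6: 0 + 0 + 1 (carry in) = 1 → bit 1, carry out 0
  col 7: 1 + 1 + 0 (carry in) = 2 → bit 0, carry out 1
  col 8: 1 + 0 + 1 (carry in) = 2 → bit 0, carry out 1
  col 9: 0 + 1 + 1 (carry in) = 2 → bit 0, carry out 1
  col 10: 0 + 0 + 1 (carry in) = 1 → bit 1, carry out 0
Reading bits MSB→LSB: 10001011110
Strip leading zeros: 10001011110
= 10001011110


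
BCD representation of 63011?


Each digit → 4-bit binary:
  6 → 0110
  3 → 0011
  0 → 0000
  1 → 0001
  1 → 0001
= 0110 0011 0000 0001 0001


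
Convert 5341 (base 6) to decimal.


Positional values (base 6):
  1 × 6^0 = 1 × 1 = 1
  4 × 6^1 = 4 × 6 = 24
  3 × 6^2 = 3 × 36 = 108
  5 × 6^3 = 5 × 216 = 1080
Sum = 1 + 24 + 108 + 1080
= 1213


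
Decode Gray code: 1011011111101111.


Gray code: 1011011111101111
MSB stays the same: 1
Each subsequent bit = prev_binary XOR current_gray:
  B[1] = 1 XOR 0 = 1
  B[2] = 1 XOR 1 = 0
  B[3] = 0 XOR 1 = 1
  B[4] = 1 XOR 0 = 1
  B[5] = 1 XOR 1 = 0
  B[6] = 0 XOR 1 = 1
  B[7] = 1 XOR 1 = 0
  B[8] = 0 XOR 1 = 1
  B[9] = 1 XOR 1 = 0
  B[10] = 0 XOR 1 = 1
  B[11] = 1 XOR 0 = 1
  B[12] = 1 XOR 1 = 0
  B[13] = 0 XOR 1 = 1
  B[14] = 1 XOR 1 = 0
  B[15] = 0 XOR 1 = 1
= 1101101010110101 (55989 decimal)


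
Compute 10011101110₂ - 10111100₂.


Align and subtract column by column (LSB to MSB, borrowing when needed):
  10011101110
- 00010111100
  -----------
  col 0: (0 - 0 borrow-in) - 0 → 0 - 0 = 0, borrow out 0
  col 1: (1 - 0 borrow-in) - 0 → 1 - 0 = 1, borrow out 0
  col 2: (1 - 0 borrow-in) - 1 → 1 - 1 = 0, borrow out 0
  col 3: (1 - 0 borrow-in) - 1 → 1 - 1 = 0, borrow out 0
  col 4: (0 - 0 borrow-in) - 1 → borrow from next column: (0+2) - 1 = 1, borrow out 1
  col 5: (1 - 1 borrow-in) - 1 → borrow from next column: (0+2) - 1 = 1, borrow out 1
  col 6: (1 - 1 borrow-in) - 0 → 0 - 0 = 0, borrow out 0
  col 7: (1 - 0 borrow-in) - 1 → 1 - 1 = 0, borrow out 0
  col 8: (0 - 0 borrow-in) - 0 → 0 - 0 = 0, borrow out 0
  col 9: (0 - 0 borrow-in) - 0 → 0 - 0 = 0, borrow out 0
  col 10: (1 - 0 borrow-in) - 0 → 1 - 0 = 1, borrow out 0
Reading bits MSB→LSB: 10000110010
Strip leading zeros: 10000110010
= 10000110010


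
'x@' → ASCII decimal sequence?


String: 'x@'  (2 characters)
Per-character ASCII lookup:
  'x': lowercase starts at 97: 'x' = 97 + 23 = 120
  '@': special character: '@' = 64
= 120 64


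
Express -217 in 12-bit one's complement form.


Original: 000011011001
Invert all bits:
  bit 0: 0 → 1
  bit 1: 0 → 1
  bit 2: 0 → 1
  bit 3: 0 → 1
  bit 4: 1 → 0
  bit 5: 1 → 0
  bit 6: 0 → 1
  bit 7: 1 → 0
  bit 8: 1 → 0
  bit 9: 0 → 1
  bit 10: 0 → 1
  bit 11: 1 → 0
= 111100100110


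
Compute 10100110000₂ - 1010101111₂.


Align and subtract column by column (LSB to MSB, borrowing when needed):
  10100110000
- 01010101111
  -----------
  col 0: (0 - 0 borrow-in) - 1 → borrow from next column: (0+2) - 1 = 1, borrow out 1
  col 1: (0 - 1 borrow-in) - 1 → borrow from next column: (-1+2) - 1 = 0, borrow out 1
  col 2: (0 - 1 borrow-in) - 1 → borrow from next column: (-1+2) - 1 = 0, borrow out 1
  col 3: (0 - 1 borrow-in) - 1 → borrow from next column: (-1+2) - 1 = 0, borrow out 1
  col 4: (1 - 1 borrow-in) - 0 → 0 - 0 = 0, borrow out 0
  col 5: (1 - 0 borrow-in) - 1 → 1 - 1 = 0, borrow out 0
  col 6: (0 - 0 borrow-in) - 0 → 0 - 0 = 0, borrow out 0
  col 7: (0 - 0 borrow-in) - 1 → borrow from next column: (0+2) - 1 = 1, borrow out 1
  col 8: (1 - 1 borrow-in) - 0 → 0 - 0 = 0, borrow out 0
  col 9: (0 - 0 borrow-in) - 1 → borrow from next column: (0+2) - 1 = 1, borrow out 1
  col 10: (1 - 1 borrow-in) - 0 → 0 - 0 = 0, borrow out 0
Reading bits MSB→LSB: 01010000001
Strip leading zeros: 1010000001
= 1010000001


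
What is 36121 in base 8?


Divide by 8 repeatedly:
36121 ÷ 8 = 4515 remainder 1
4515 ÷ 8 = 564 remainder 3
564 ÷ 8 = 70 remainder 4
70 ÷ 8 = 8 remainder 6
8 ÷ 8 = 1 remainder 0
1 ÷ 8 = 0 remainder 1
Reading remainders bottom-up:
= 0o106431


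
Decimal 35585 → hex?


Divide by 16 repeatedly:
35585 ÷ 16 = 2224 remainder 1 (1)
2224 ÷ 16 = 139 remainder 0 (0)
139 ÷ 16 = 8 remainder 11 (B)
8 ÷ 16 = 0 remainder 8 (8)
Reading remainders bottom-up:
= 0x8B01


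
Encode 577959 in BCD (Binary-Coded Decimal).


Each digit → 4-bit binary:
  5 → 0101
  7 → 0111
  7 → 0111
  9 → 1001
  5 → 0101
  9 → 1001
= 0101 0111 0111 1001 0101 1001


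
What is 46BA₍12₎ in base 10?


Positional values (base 12):
  A × 12^0 = 10 × 1 = 10
  B × 12^1 = 11 × 12 = 132
  6 × 12^2 = 6 × 144 = 864
  4 × 12^3 = 4 × 1728 = 6912
Sum = 10 + 132 + 864 + 6912
= 7918


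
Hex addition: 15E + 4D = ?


Align and add column by column (LSB to MSB, each column mod 16 with carry):
  015E
+ 004D
  ----
  col 0: E(14) + D(13) + 0 (carry in) = 27 → B(11), carry out 1
  col 1: 5(5) + 4(4) + 1 (carry in) = 10 → A(10), carry out 0
  col 2: 1(1) + 0(0) + 0 (carry in) = 1 → 1(1), carry out 0
  col 3: 0(0) + 0(0) + 0 (carry in) = 0 → 0(0), carry out 0
Reading digits MSB→LSB: 01AB
Strip leading zeros: 1AB
= 0x1AB


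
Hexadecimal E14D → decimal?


Positional values:
Position 0: D × 16^0 = 13 × 1 = 13
Position 1: 4 × 16^1 = 4 × 16 = 64
Position 2: 1 × 16^2 = 1 × 256 = 256
Position 3: E × 16^3 = 14 × 4096 = 57344
Sum = 13 + 64 + 256 + 57344
= 57677


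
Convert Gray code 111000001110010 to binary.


Gray code: 111000001110010
MSB stays the same: 1
Each subsequent bit = prev_binary XOR current_gray:
  B[1] = 1 XOR 1 = 0
  B[2] = 0 XOR 1 = 1
  B[3] = 1 XOR 0 = 1
  B[4] = 1 XOR 0 = 1
  B[5] = 1 XOR 0 = 1
  B[6] = 1 XOR 0 = 1
  B[7] = 1 XOR 0 = 1
  B[8] = 1 XOR 1 = 0
  B[9] = 0 XOR 1 = 1
  B[10] = 1 XOR 1 = 0
  B[11] = 0 XOR 0 = 0
  B[12] = 0 XOR 0 = 0
  B[13] = 0 XOR 1 = 1
  B[14] = 1 XOR 0 = 1
= 101111110100011 (24483 decimal)


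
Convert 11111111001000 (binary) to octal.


Group into 3-bit groups: 011111111001000
  011 = 3
  111 = 7
  111 = 7
  001 = 1
  000 = 0
= 0o37710


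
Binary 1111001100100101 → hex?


Group into 4-bit nibbles: 1111001100100101
  1111 = F
  0011 = 3
  0010 = 2
  0101 = 5
= 0xF325


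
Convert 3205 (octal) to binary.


Each octal digit → 3 binary bits:
  3 = 011
  2 = 010
  0 = 000
  5 = 101
Concatenate: 011 010 000 101
= 011010000101


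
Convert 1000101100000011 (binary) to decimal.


Positional values:
Bit 0: 1 × 2^0 = 1
Bit 1: 1 × 2^1 = 2
Bit 8: 1 × 2^8 = 256
Bit 9: 1 × 2^9 = 512
Bit 11: 1 × 2^11 = 2048
Bit 15: 1 × 2^15 = 32768
Sum = 1 + 2 + 256 + 512 + 2048 + 32768
= 35587


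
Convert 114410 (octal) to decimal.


Positional values:
Position 0: 0 × 8^0 = 0
Position 1: 1 × 8^1 = 8
Position 2: 4 × 8^2 = 256
Position 3: 4 × 8^3 = 2048
Position 4: 1 × 8^4 = 4096
Position 5: 1 × 8^5 = 32768
Sum = 0 + 8 + 256 + 2048 + 4096 + 32768
= 39176


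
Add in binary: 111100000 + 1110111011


Align and add column by column (LSB to MSB, carry propagating):
  00111100000
+ 01110111011
  -----------
  col 0: 0 + 1 + 0 (carry in) = 1 → bit 1, carry out 0
  col 1: 0 + 1 + 0 (carry in) = 1 → bit 1, carry out 0
  col 2: 0 + 0 + 0 (carry in) = 0 → bit 0, carry out 0
  col 3: 0 + 1 + 0 (carry in) = 1 → bit 1, carry out 0
  col 4: 0 + 1 + 0 (carry in) = 1 → bit 1, carry out 0
  col 5: 1 + 1 + 0 (carry in) = 2 → bit 0, carry out 1
  col 6: 1 + 0 + 1 (carry in) = 2 → bit 0, carry out 1
  col 7: 1 + 1 + 1 (carry in) = 3 → bit 1, carry out 1
  col 8: 1 + 1 + 1 (carry in) = 3 → bit 1, carry out 1
  col 9: 0 + 1 + 1 (carry in) = 2 → bit 0, carry out 1
  col 10: 0 + 0 + 1 (carry in) = 1 → bit 1, carry out 0
Reading bits MSB→LSB: 10110011011
Strip leading zeros: 10110011011
= 10110011011


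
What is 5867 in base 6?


Divide by 6 repeatedly:
5867 ÷ 6 = 977 remainder 5
977 ÷ 6 = 162 remainder 5
162 ÷ 6 = 27 remainder 0
27 ÷ 6 = 4 remainder 3
4 ÷ 6 = 0 remainder 4
Reading remainders bottom-up:
= 43055


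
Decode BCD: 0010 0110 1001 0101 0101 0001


Each 4-bit group → digit:
  0010 → 2
  0110 → 6
  1001 → 9
  0101 → 5
  0101 → 5
  0001 → 1
= 269551


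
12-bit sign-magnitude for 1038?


Sign bit: 0 (positive)
Magnitude: 1038 = 10000001110
= 010000001110


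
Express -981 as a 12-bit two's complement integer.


Original: 001111010101
Step 1 - Invert all bits: 110000101010
Step 2 - Add 1: 110000101010 + 1
= 110000101011 (represents -981)


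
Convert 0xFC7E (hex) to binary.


Each hex digit → 4 binary bits:
  F = 1111
  C = 1100
  7 = 0111
  E = 1110
Concatenate: 1111 1100 0111 1110
= 1111110001111110


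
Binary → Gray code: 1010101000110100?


Binary: 1010101000110100
Gray code: G = B XOR (B >> 1)
B >> 1 = 0101010100011010
1010101000110100 XOR 0101010100011010:
  1 XOR 0 = 1
  0 XOR 1 = 1
  1 XOR 0 = 1
  0 XOR 1 = 1
  1 XOR 0 = 1
  0 XOR 1 = 1
  1 XOR 0 = 1
  0 XOR 1 = 1
  0 XOR 0 = 0
  0 XOR 0 = 0
  1 XOR 0 = 1
  1 XOR 1 = 0
  0 XOR 1 = 1
  1 XOR 0 = 1
  0 XOR 1 = 1
  0 XOR 0 = 0
= 1111111100101110


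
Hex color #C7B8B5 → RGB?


Hex: #C7B8B5
R = C7₁₆ = 199
G = B8₁₆ = 184
B = B5₁₆ = 181
= RGB(199, 184, 181)


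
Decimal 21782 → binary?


Divide by 2 repeatedly:
21782 ÷ 2 = 10891 remainder 0
10891 ÷ 2 = 5445 remainder 1
5445 ÷ 2 = 2722 remainder 1
2722 ÷ 2 = 1361 remainder 0
1361 ÷ 2 = 680 remainder 1
680 ÷ 2 = 340 remainder 0
340 ÷ 2 = 170 remainder 0
170 ÷ 2 = 85 remainder 0
85 ÷ 2 = 42 remainder 1
42 ÷ 2 = 21 remainder 0
21 ÷ 2 = 10 remainder 1
10 ÷ 2 = 5 remainder 0
5 ÷ 2 = 2 remainder 1
2 ÷ 2 = 1 remainder 0
1 ÷ 2 = 0 remainder 1
Reading remainders bottom-up:
= 101010100010110


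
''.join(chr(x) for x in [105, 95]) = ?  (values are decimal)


Codes (decimal): 105 95
Per-code ASCII lookup:
  105  (range 97-122: lowercase, 105 - 97 = 8) → 'i'
  95  (special character) → '_'
= 'i_'


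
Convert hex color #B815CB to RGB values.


Hex: #B815CB
R = B8₁₆ = 184
G = 15₁₆ = 21
B = CB₁₆ = 203
= RGB(184, 21, 203)


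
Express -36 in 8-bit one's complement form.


Original: 00100100
Invert all bits:
  bit 0: 0 → 1
  bit 1: 0 → 1
  bit 2: 1 → 0
  bit 3: 0 → 1
  bit 4: 0 → 1
  bit 5: 1 → 0
  bit 6: 0 → 1
  bit 7: 0 → 1
= 11011011


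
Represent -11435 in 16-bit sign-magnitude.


Sign bit: 1 (negative)
Magnitude: 11435 = 010110010101011
= 1010110010101011


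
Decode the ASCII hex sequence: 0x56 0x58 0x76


Codes (hex): 0x56 0x58 0x76
Per-code ASCII lookup:
  0x56 = 86  (range 65-90: uppercase, 86 - 65 = 21) → 'V'
  0x58 = 88  (range 65-90: uppercase, 88 - 65 = 23) → 'X'
  0x76 = 118  (range 97-122: lowercase, 118 - 97 = 21) → 'v'
= 'VXv'


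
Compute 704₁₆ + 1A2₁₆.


Align and add column by column (LSB to MSB, each column mod 16 with carry):
  0704
+ 01A2
  ----
  col 0: 4(4) + 2(2) + 0 (carry in) = 6 → 6(6), carry out 0
  col 1: 0(0) + A(10) + 0 (carry in) = 10 → A(10), carry out 0
  col 2: 7(7) + 1(1) + 0 (carry in) = 8 → 8(8), carry out 0
  col 3: 0(0) + 0(0) + 0 (carry in) = 0 → 0(0), carry out 0
Reading digits MSB→LSB: 08A6
Strip leading zeros: 8A6
= 0x8A6


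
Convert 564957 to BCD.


Each digit → 4-bit binary:
  5 → 0101
  6 → 0110
  4 → 0100
  9 → 1001
  5 → 0101
  7 → 0111
= 0101 0110 0100 1001 0101 0111


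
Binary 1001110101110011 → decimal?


Positional values:
Bit 0: 1 × 2^0 = 1
Bit 1: 1 × 2^1 = 2
Bit 4: 1 × 2^4 = 16
Bit 5: 1 × 2^5 = 32
Bit 6: 1 × 2^6 = 64
Bit 8: 1 × 2^8 = 256
Bit 10: 1 × 2^10 = 1024
Bit 11: 1 × 2^11 = 2048
Bit 12: 1 × 2^12 = 4096
Bit 15: 1 × 2^15 = 32768
Sum = 1 + 2 + 16 + 32 + 64 + 256 + 1024 + 2048 + 4096 + 32768
= 40307


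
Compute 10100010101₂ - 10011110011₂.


Align and subtract column by column (LSB to MSB, borrowing when needed):
  10100010101
- 10011110011
  -----------
  col 0: (1 - 0 borrow-in) - 1 → 1 - 1 = 0, borrow out 0
  col 1: (0 - 0 borrow-in) - 1 → borrow from next column: (0+2) - 1 = 1, borrow out 1
  col 2: (1 - 1 borrow-in) - 0 → 0 - 0 = 0, borrow out 0
  col 3: (0 - 0 borrow-in) - 0 → 0 - 0 = 0, borrow out 0
  col 4: (1 - 0 borrow-in) - 1 → 1 - 1 = 0, borrow out 0
  col 5: (0 - 0 borrow-in) - 1 → borrow from next column: (0+2) - 1 = 1, borrow out 1
  col 6: (0 - 1 borrow-in) - 1 → borrow from next column: (-1+2) - 1 = 0, borrow out 1
  col 7: (0 - 1 borrow-in) - 1 → borrow from next column: (-1+2) - 1 = 0, borrow out 1
  col 8: (1 - 1 borrow-in) - 0 → 0 - 0 = 0, borrow out 0
  col 9: (0 - 0 borrow-in) - 0 → 0 - 0 = 0, borrow out 0
  col 10: (1 - 0 borrow-in) - 1 → 1 - 1 = 0, borrow out 0
Reading bits MSB→LSB: 00000100010
Strip leading zeros: 100010
= 100010


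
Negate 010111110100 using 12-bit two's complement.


Original: 010111110100
Step 1 - Invert all bits: 101000001011
Step 2 - Add 1: 101000001011 + 1
= 101000001100 (represents -1524)


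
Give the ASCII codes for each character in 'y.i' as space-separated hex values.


String: 'y.i'  (3 characters)
Per-character ASCII lookup:
  'y': lowercase starts at 97: 'y' = 97 + 24 = 121 → 0x79
  '.': special character: '.' = 46 → 0x2E
  'i': lowercase starts at 97: 'i' = 97 + 8 = 105 → 0x69
= 0x79 0x2E 0x69


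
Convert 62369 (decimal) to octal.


Divide by 8 repeatedly:
62369 ÷ 8 = 7796 remainder 1
7796 ÷ 8 = 974 remainder 4
974 ÷ 8 = 121 remainder 6
121 ÷ 8 = 15 remainder 1
15 ÷ 8 = 1 remainder 7
1 ÷ 8 = 0 remainder 1
Reading remainders bottom-up:
= 0o171641


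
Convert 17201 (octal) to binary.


Each octal digit → 3 binary bits:
  1 = 001
  7 = 111
  2 = 010
  0 = 000
  1 = 001
Concatenate: 001 111 010 000 001
= 001111010000001


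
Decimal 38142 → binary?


Divide by 2 repeatedly:
38142 ÷ 2 = 19071 remainder 0
19071 ÷ 2 = 9535 remainder 1
9535 ÷ 2 = 4767 remainder 1
4767 ÷ 2 = 2383 remainder 1
2383 ÷ 2 = 1191 remainder 1
1191 ÷ 2 = 595 remainder 1
595 ÷ 2 = 297 remainder 1
297 ÷ 2 = 148 remainder 1
148 ÷ 2 = 74 remainder 0
74 ÷ 2 = 37 remainder 0
37 ÷ 2 = 18 remainder 1
18 ÷ 2 = 9 remainder 0
9 ÷ 2 = 4 remainder 1
4 ÷ 2 = 2 remainder 0
2 ÷ 2 = 1 remainder 0
1 ÷ 2 = 0 remainder 1
Reading remainders bottom-up:
= 1001010011111110


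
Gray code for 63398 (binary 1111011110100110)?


Binary: 1111011110100110
Gray code: G = B XOR (B >> 1)
B >> 1 = 0111101111010011
1111011110100110 XOR 0111101111010011:
  1 XOR 0 = 1
  1 XOR 1 = 0
  1 XOR 1 = 0
  1 XOR 1 = 0
  0 XOR 1 = 1
  1 XOR 0 = 1
  1 XOR 1 = 0
  1 XOR 1 = 0
  1 XOR 1 = 0
  0 XOR 1 = 1
  1 XOR 0 = 1
  0 XOR 1 = 1
  0 XOR 0 = 0
  1 XOR 0 = 1
  1 XOR 1 = 0
  0 XOR 1 = 1
= 1000110001110101


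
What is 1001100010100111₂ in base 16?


Group into 4-bit nibbles: 1001100010100111
  1001 = 9
  1000 = 8
  1010 = A
  0111 = 7
= 0x98A7


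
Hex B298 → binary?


Each hex digit → 4 binary bits:
  B = 1011
  2 = 0010
  9 = 1001
  8 = 1000
Concatenate: 1011 0010 1001 1000
= 1011001010011000


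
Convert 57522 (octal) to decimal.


Positional values:
Position 0: 2 × 8^0 = 2
Position 1: 2 × 8^1 = 16
Position 2: 5 × 8^2 = 320
Position 3: 7 × 8^3 = 3584
Position 4: 5 × 8^4 = 20480
Sum = 2 + 16 + 320 + 3584 + 20480
= 24402


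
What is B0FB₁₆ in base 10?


Positional values:
Position 0: B × 16^0 = 11 × 1 = 11
Position 1: F × 16^1 = 15 × 16 = 240
Position 2: 0 × 16^2 = 0 × 256 = 0
Position 3: B × 16^3 = 11 × 4096 = 45056
Sum = 11 + 240 + 0 + 45056
= 45307


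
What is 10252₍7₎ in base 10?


Positional values (base 7):
  2 × 7^0 = 2 × 1 = 2
  5 × 7^1 = 5 × 7 = 35
  2 × 7^2 = 2 × 49 = 98
  0 × 7^3 = 0 × 343 = 0
  1 × 7^4 = 1 × 2401 = 2401
Sum = 2 + 35 + 98 + 0 + 2401
= 2536


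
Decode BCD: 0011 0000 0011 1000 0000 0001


Each 4-bit group → digit:
  0011 → 3
  0000 → 0
  0011 → 3
  1000 → 8
  0000 → 0
  0001 → 1
= 303801


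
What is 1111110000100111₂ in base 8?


Group into 3-bit groups: 001111110000100111
  001 = 1
  111 = 7
  110 = 6
  000 = 0
  100 = 4
  111 = 7
= 0o176047


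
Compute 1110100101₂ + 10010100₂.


Align and add column by column (LSB to MSB, carry propagating):
  01110100101
+ 00010010100
  -----------
  col 0: 1 + 0 + 0 (carry in) = 1 → bit 1, carry out 0
  col 1: 0 + 0 + 0 (carry in) = 0 → bit 0, carry out 0
  col 2: 1 + 1 + 0 (carry in) = 2 → bit 0, carry out 1
  col 3: 0 + 0 + 1 (carry in) = 1 → bit 1, carry out 0
  col 4: 0 + 1 + 0 (carry in) = 1 → bit 1, carry out 0
  col 5: 1 + 0 + 0 (carry in) = 1 → bit 1, carry out 0
  col 6: 0 + 0 + 0 (carry in) = 0 → bit 0, carry out 0
  col 7: 1 + 1 + 0 (carry in) = 2 → bit 0, carry out 1
  col 8: 1 + 0 + 1 (carry in) = 2 → bit 0, carry out 1
  col 9: 1 + 0 + 1 (carry in) = 2 → bit 0, carry out 1
  col 10: 0 + 0 + 1 (carry in) = 1 → bit 1, carry out 0
Reading bits MSB→LSB: 10000111001
Strip leading zeros: 10000111001
= 10000111001


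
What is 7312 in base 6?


Divide by 6 repeatedly:
7312 ÷ 6 = 1218 remainder 4
1218 ÷ 6 = 203 remainder 0
203 ÷ 6 = 33 remainder 5
33 ÷ 6 = 5 remainder 3
5 ÷ 6 = 0 remainder 5
Reading remainders bottom-up:
= 53504


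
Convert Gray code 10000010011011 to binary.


Gray code: 10000010011011
MSB stays the same: 1
Each subsequent bit = prev_binary XOR current_gray:
  B[1] = 1 XOR 0 = 1
  B[2] = 1 XOR 0 = 1
  B[3] = 1 XOR 0 = 1
  B[4] = 1 XOR 0 = 1
  B[5] = 1 XOR 0 = 1
  B[6] = 1 XOR 1 = 0
  B[7] = 0 XOR 0 = 0
  B[8] = 0 XOR 0 = 0
  B[9] = 0 XOR 1 = 1
  B[10] = 1 XOR 1 = 0
  B[11] = 0 XOR 0 = 0
  B[12] = 0 XOR 1 = 1
  B[13] = 1 XOR 1 = 0
= 11111100010010 (16146 decimal)


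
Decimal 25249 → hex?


Divide by 16 repeatedly:
25249 ÷ 16 = 1578 remainder 1 (1)
1578 ÷ 16 = 98 remainder 10 (A)
98 ÷ 16 = 6 remainder 2 (2)
6 ÷ 16 = 0 remainder 6 (6)
Reading remainders bottom-up:
= 0x62A1


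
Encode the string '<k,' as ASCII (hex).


String: '<k,'  (3 characters)
Per-character ASCII lookup:
  '<': special character: '<' = 60 → 0x3C
  'k': lowercase starts at 97: 'k' = 97 + 10 = 107 → 0x6B
  ',': special character: ',' = 44 → 0x2C
= 0x3C 0x6B 0x2C


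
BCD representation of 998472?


Each digit → 4-bit binary:
  9 → 1001
  9 → 1001
  8 → 1000
  4 → 0100
  7 → 0111
  2 → 0010
= 1001 1001 1000 0100 0111 0010


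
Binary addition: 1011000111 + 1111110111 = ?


Align and add column by column (LSB to MSB, carry propagating):
  01011000111
+ 01111110111
  -----------
  col 0: 1 + 1 + 0 (carry in) = 2 → bit 0, carry out 1
  col 1: 1 + 1 + 1 (carry in) = 3 → bit 1, carry out 1
  col 2: 1 + 1 + 1 (carry in) = 3 → bit 1, carry out 1
  col 3: 0 + 0 + 1 (carry in) = 1 → bit 1, carry out 0
  col 4: 0 + 1 + 0 (carry in) = 1 → bit 1, carry out 0
  col 5: 0 + 1 + 0 (carry in) = 1 → bit 1, carry out 0
  col 6: 1 + 1 + 0 (carry in) = 2 → bit 0, carry out 1
  col 7: 1 + 1 + 1 (carry in) = 3 → bit 1, carry out 1
  col 8: 0 + 1 + 1 (carry in) = 2 → bit 0, carry out 1
  col 9: 1 + 1 + 1 (carry in) = 3 → bit 1, carry out 1
  col 10: 0 + 0 + 1 (carry in) = 1 → bit 1, carry out 0
Reading bits MSB→LSB: 11010111110
Strip leading zeros: 11010111110
= 11010111110


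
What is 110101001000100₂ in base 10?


Positional values:
Bit 2: 1 × 2^2 = 4
Bit 6: 1 × 2^6 = 64
Bit 9: 1 × 2^9 = 512
Bit 11: 1 × 2^11 = 2048
Bit 13: 1 × 2^13 = 8192
Bit 14: 1 × 2^14 = 16384
Sum = 4 + 64 + 512 + 2048 + 8192 + 16384
= 27204


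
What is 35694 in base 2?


Divide by 2 repeatedly:
35694 ÷ 2 = 17847 remainder 0
17847 ÷ 2 = 8923 remainder 1
8923 ÷ 2 = 4461 remainder 1
4461 ÷ 2 = 2230 remainder 1
2230 ÷ 2 = 1115 remainder 0
1115 ÷ 2 = 557 remainder 1
557 ÷ 2 = 278 remainder 1
278 ÷ 2 = 139 remainder 0
139 ÷ 2 = 69 remainder 1
69 ÷ 2 = 34 remainder 1
34 ÷ 2 = 17 remainder 0
17 ÷ 2 = 8 remainder 1
8 ÷ 2 = 4 remainder 0
4 ÷ 2 = 2 remainder 0
2 ÷ 2 = 1 remainder 0
1 ÷ 2 = 0 remainder 1
Reading remainders bottom-up:
= 1000101101101110


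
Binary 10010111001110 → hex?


Group into 4-bit nibbles: 0010010111001110
  0010 = 2
  0101 = 5
  1100 = C
  1110 = E
= 0x25CE


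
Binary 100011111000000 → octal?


Group into 3-bit groups: 100011111000000
  100 = 4
  011 = 3
  111 = 7
  000 = 0
  000 = 0
= 0o43700


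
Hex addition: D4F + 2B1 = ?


Align and add column by column (LSB to MSB, each column mod 16 with carry):
  0D4F
+ 02B1
  ----
  col 0: F(15) + 1(1) + 0 (carry in) = 16 → 0(0), carry out 1
  col 1: 4(4) + B(11) + 1 (carry in) = 16 → 0(0), carry out 1
  col 2: D(13) + 2(2) + 1 (carry in) = 16 → 0(0), carry out 1
  col 3: 0(0) + 0(0) + 1 (carry in) = 1 → 1(1), carry out 0
Reading digits MSB→LSB: 1000
Strip leading zeros: 1000
= 0x1000


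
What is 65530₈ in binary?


Each octal digit → 3 binary bits:
  6 = 110
  5 = 101
  5 = 101
  3 = 011
  0 = 000
Concatenate: 110 101 101 011 000
= 110101101011000


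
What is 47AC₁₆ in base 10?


Positional values:
Position 0: C × 16^0 = 12 × 1 = 12
Position 1: A × 16^1 = 10 × 16 = 160
Position 2: 7 × 16^2 = 7 × 256 = 1792
Position 3: 4 × 16^3 = 4 × 4096 = 16384
Sum = 12 + 160 + 1792 + 16384
= 18348


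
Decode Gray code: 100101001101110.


Gray code: 100101001101110
MSB stays the same: 1
Each subsequent bit = prev_binary XOR current_gray:
  B[1] = 1 XOR 0 = 1
  B[2] = 1 XOR 0 = 1
  B[3] = 1 XOR 1 = 0
  B[4] = 0 XOR 0 = 0
  B[5] = 0 XOR 1 = 1
  B[6] = 1 XOR 0 = 1
  B[7] = 1 XOR 0 = 1
  B[8] = 1 XOR 1 = 0
  B[9] = 0 XOR 1 = 1
  B[10] = 1 XOR 0 = 1
  B[11] = 1 XOR 1 = 0
  B[12] = 0 XOR 1 = 1
  B[13] = 1 XOR 1 = 0
  B[14] = 0 XOR 0 = 0
= 111001110110100 (29620 decimal)


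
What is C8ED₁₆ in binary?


Each hex digit → 4 binary bits:
  C = 1100
  8 = 1000
  E = 1110
  D = 1101
Concatenate: 1100 1000 1110 1101
= 1100100011101101


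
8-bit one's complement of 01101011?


Original: 01101011
Invert all bits:
  bit 0: 0 → 1
  bit 1: 1 → 0
  bit 2: 1 → 0
  bit 3: 0 → 1
  bit 4: 1 → 0
  bit 5: 0 → 1
  bit 6: 1 → 0
  bit 7: 1 → 0
= 10010100


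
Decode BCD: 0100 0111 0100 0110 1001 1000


Each 4-bit group → digit:
  0100 → 4
  0111 → 7
  0100 → 4
  0110 → 6
  1001 → 9
  1000 → 8
= 474698


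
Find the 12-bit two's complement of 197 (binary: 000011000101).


Original: 000011000101
Step 1 - Invert all bits: 111100111010
Step 2 - Add 1: 111100111010 + 1
= 111100111011 (represents -197)


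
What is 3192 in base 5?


Divide by 5 repeatedly:
3192 ÷ 5 = 638 remainder 2
638 ÷ 5 = 127 remainder 3
127 ÷ 5 = 25 remainder 2
25 ÷ 5 = 5 remainder 0
5 ÷ 5 = 1 remainder 0
1 ÷ 5 = 0 remainder 1
Reading remainders bottom-up:
= 100232


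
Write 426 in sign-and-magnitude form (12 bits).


Sign bit: 0 (positive)
Magnitude: 426 = 00110101010
= 000110101010


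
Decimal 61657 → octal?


Divide by 8 repeatedly:
61657 ÷ 8 = 7707 remainder 1
7707 ÷ 8 = 963 remainder 3
963 ÷ 8 = 120 remainder 3
120 ÷ 8 = 15 remainder 0
15 ÷ 8 = 1 remainder 7
1 ÷ 8 = 0 remainder 1
Reading remainders bottom-up:
= 0o170331


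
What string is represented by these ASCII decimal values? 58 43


Codes (decimal): 58 43
Per-code ASCII lookup:
  58  (special character) → ':'
  43  (special character) → '+'
= ':+'


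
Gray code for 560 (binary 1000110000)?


Binary: 1000110000
Gray code: G = B XOR (B >> 1)
B >> 1 = 0100011000
1000110000 XOR 0100011000:
  1 XOR 0 = 1
  0 XOR 1 = 1
  0 XOR 0 = 0
  0 XOR 0 = 0
  1 XOR 0 = 1
  1 XOR 1 = 0
  0 XOR 1 = 1
  0 XOR 0 = 0
  0 XOR 0 = 0
  0 XOR 0 = 0
= 1100101000


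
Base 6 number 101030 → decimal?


Positional values (base 6):
  0 × 6^0 = 0 × 1 = 0
  3 × 6^1 = 3 × 6 = 18
  0 × 6^2 = 0 × 36 = 0
  1 × 6^3 = 1 × 216 = 216
  0 × 6^4 = 0 × 1296 = 0
  1 × 6^5 = 1 × 7776 = 7776
Sum = 0 + 18 + 0 + 216 + 0 + 7776
= 8010


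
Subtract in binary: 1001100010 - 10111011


Align and subtract column by column (LSB to MSB, borrowing when needed):
  1001100010
- 0010111011
  ----------
  col 0: (0 - 0 borrow-in) - 1 → borrow from next column: (0+2) - 1 = 1, borrow out 1
  col 1: (1 - 1 borrow-in) - 1 → borrow from next column: (0+2) - 1 = 1, borrow out 1
  col 2: (0 - 1 borrow-in) - 0 → borrow from next column: (-1+2) - 0 = 1, borrow out 1
  col 3: (0 - 1 borrow-in) - 1 → borrow from next column: (-1+2) - 1 = 0, borrow out 1
  col 4: (0 - 1 borrow-in) - 1 → borrow from next column: (-1+2) - 1 = 0, borrow out 1
  col 5: (1 - 1 borrow-in) - 1 → borrow from next column: (0+2) - 1 = 1, borrow out 1
  col 6: (1 - 1 borrow-in) - 0 → 0 - 0 = 0, borrow out 0
  col 7: (0 - 0 borrow-in) - 1 → borrow from next column: (0+2) - 1 = 1, borrow out 1
  col 8: (0 - 1 borrow-in) - 0 → borrow from next column: (-1+2) - 0 = 1, borrow out 1
  col 9: (1 - 1 borrow-in) - 0 → 0 - 0 = 0, borrow out 0
Reading bits MSB→LSB: 0110100111
Strip leading zeros: 110100111
= 110100111


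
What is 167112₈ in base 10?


Positional values:
Position 0: 2 × 8^0 = 2
Position 1: 1 × 8^1 = 8
Position 2: 1 × 8^2 = 64
Position 3: 7 × 8^3 = 3584
Position 4: 6 × 8^4 = 24576
Position 5: 1 × 8^5 = 32768
Sum = 2 + 8 + 64 + 3584 + 24576 + 32768
= 61002


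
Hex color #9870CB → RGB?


Hex: #9870CB
R = 98₁₆ = 152
G = 70₁₆ = 112
B = CB₁₆ = 203
= RGB(152, 112, 203)


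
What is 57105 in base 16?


Divide by 16 repeatedly:
57105 ÷ 16 = 3569 remainder 1 (1)
3569 ÷ 16 = 223 remainder 1 (1)
223 ÷ 16 = 13 remainder 15 (F)
13 ÷ 16 = 0 remainder 13 (D)
Reading remainders bottom-up:
= 0xDF11


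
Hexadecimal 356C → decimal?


Positional values:
Position 0: C × 16^0 = 12 × 1 = 12
Position 1: 6 × 16^1 = 6 × 16 = 96
Position 2: 5 × 16^2 = 5 × 256 = 1280
Position 3: 3 × 16^3 = 3 × 4096 = 12288
Sum = 12 + 96 + 1280 + 12288
= 13676


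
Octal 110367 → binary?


Each octal digit → 3 binary bits:
  1 = 001
  1 = 001
  0 = 000
  3 = 011
  6 = 110
  7 = 111
Concatenate: 001 001 000 011 110 111
= 001001000011110111


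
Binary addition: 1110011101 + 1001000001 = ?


Align and add column by column (LSB to MSB, carry propagating):
  01110011101
+ 01001000001
  -----------
  col 0: 1 + 1 + 0 (carry in) = 2 → bit 0, carry out 1
  col 1: 0 + 0 + 1 (carry in) = 1 → bit 1, carry out 0
  col 2: 1 + 0 + 0 (carry in) = 1 → bit 1, carry out 0
  col 3: 1 + 0 + 0 (carry in) = 1 → bit 1, carry out 0
  col 4: 1 + 0 + 0 (carry in) = 1 → bit 1, carry out 0
  col 5: 0 + 0 + 0 (carry in) = 0 → bit 0, carry out 0
  col 6: 0 + 1 + 0 (carry in) = 1 → bit 1, carry out 0
  col 7: 1 + 0 + 0 (carry in) = 1 → bit 1, carry out 0
  col 8: 1 + 0 + 0 (carry in) = 1 → bit 1, carry out 0
  col 9: 1 + 1 + 0 (carry in) = 2 → bit 0, carry out 1
  col 10: 0 + 0 + 1 (carry in) = 1 → bit 1, carry out 0
Reading bits MSB→LSB: 10111011110
Strip leading zeros: 10111011110
= 10111011110


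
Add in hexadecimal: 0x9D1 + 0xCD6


Align and add column by column (LSB to MSB, each column mod 16 with carry):
  09D1
+ 0CD6
  ----
  col 0: 1(1) + 6(6) + 0 (carry in) = 7 → 7(7), carry out 0
  col 1: D(13) + D(13) + 0 (carry in) = 26 → A(10), carry out 1
  col 2: 9(9) + C(12) + 1 (carry in) = 22 → 6(6), carry out 1
  col 3: 0(0) + 0(0) + 1 (carry in) = 1 → 1(1), carry out 0
Reading digits MSB→LSB: 16A7
Strip leading zeros: 16A7
= 0x16A7


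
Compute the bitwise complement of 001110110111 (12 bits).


Original: 001110110111
Invert all bits:
  bit 0: 0 → 1
  bit 1: 0 → 1
  bit 2: 1 → 0
  bit 3: 1 → 0
  bit 4: 1 → 0
  bit 5: 0 → 1
  bit 6: 1 → 0
  bit 7: 1 → 0
  bit 8: 0 → 1
  bit 9: 1 → 0
  bit 10: 1 → 0
  bit 11: 1 → 0
= 110001001000


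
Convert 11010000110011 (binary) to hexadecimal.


Group into 4-bit nibbles: 0011010000110011
  0011 = 3
  0100 = 4
  0011 = 3
  0011 = 3
= 0x3433


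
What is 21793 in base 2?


Divide by 2 repeatedly:
21793 ÷ 2 = 10896 remainder 1
10896 ÷ 2 = 5448 remainder 0
5448 ÷ 2 = 2724 remainder 0
2724 ÷ 2 = 1362 remainder 0
1362 ÷ 2 = 681 remainder 0
681 ÷ 2 = 340 remainder 1
340 ÷ 2 = 170 remainder 0
170 ÷ 2 = 85 remainder 0
85 ÷ 2 = 42 remainder 1
42 ÷ 2 = 21 remainder 0
21 ÷ 2 = 10 remainder 1
10 ÷ 2 = 5 remainder 0
5 ÷ 2 = 2 remainder 1
2 ÷ 2 = 1 remainder 0
1 ÷ 2 = 0 remainder 1
Reading remainders bottom-up:
= 101010100100001


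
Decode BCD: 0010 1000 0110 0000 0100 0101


Each 4-bit group → digit:
  0010 → 2
  1000 → 8
  0110 → 6
  0000 → 0
  0100 → 4
  0101 → 5
= 286045


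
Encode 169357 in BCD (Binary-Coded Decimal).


Each digit → 4-bit binary:
  1 → 0001
  6 → 0110
  9 → 1001
  3 → 0011
  5 → 0101
  7 → 0111
= 0001 0110 1001 0011 0101 0111


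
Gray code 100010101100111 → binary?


Gray code: 100010101100111
MSB stays the same: 1
Each subsequent bit = prev_binary XOR current_gray:
  B[1] = 1 XOR 0 = 1
  B[2] = 1 XOR 0 = 1
  B[3] = 1 XOR 0 = 1
  B[4] = 1 XOR 1 = 0
  B[5] = 0 XOR 0 = 0
  B[6] = 0 XOR 1 = 1
  B[7] = 1 XOR 0 = 1
  B[8] = 1 XOR 1 = 0
  B[9] = 0 XOR 1 = 1
  B[10] = 1 XOR 0 = 1
  B[11] = 1 XOR 0 = 1
  B[12] = 1 XOR 1 = 0
  B[13] = 0 XOR 1 = 1
  B[14] = 1 XOR 1 = 0
= 111100110111010 (31162 decimal)


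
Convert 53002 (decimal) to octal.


Divide by 8 repeatedly:
53002 ÷ 8 = 6625 remainder 2
6625 ÷ 8 = 828 remainder 1
828 ÷ 8 = 103 remainder 4
103 ÷ 8 = 12 remainder 7
12 ÷ 8 = 1 remainder 4
1 ÷ 8 = 0 remainder 1
Reading remainders bottom-up:
= 0o147412


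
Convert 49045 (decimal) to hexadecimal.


Divide by 16 repeatedly:
49045 ÷ 16 = 3065 remainder 5 (5)
3065 ÷ 16 = 191 remainder 9 (9)
191 ÷ 16 = 11 remainder 15 (F)
11 ÷ 16 = 0 remainder 11 (B)
Reading remainders bottom-up:
= 0xBF95


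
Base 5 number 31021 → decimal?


Positional values (base 5):
  1 × 5^0 = 1 × 1 = 1
  2 × 5^1 = 2 × 5 = 10
  0 × 5^2 = 0 × 25 = 0
  1 × 5^3 = 1 × 125 = 125
  3 × 5^4 = 3 × 625 = 1875
Sum = 1 + 10 + 0 + 125 + 1875
= 2011


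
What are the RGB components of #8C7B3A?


Hex: #8C7B3A
R = 8C₁₆ = 140
G = 7B₁₆ = 123
B = 3A₁₆ = 58
= RGB(140, 123, 58)


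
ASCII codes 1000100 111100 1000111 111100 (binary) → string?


Codes (binary): 1000100 111100 1000111 111100
Per-code ASCII lookup:
  1000100 = 68  (range 65-90: uppercase, 68 - 65 = 3) → 'D'
  111100 = 60  (special character) → '<'
  1000111 = 71  (range 65-90: uppercase, 71 - 65 = 6) → 'G'
  111100 = 60  (special character) → '<'
= 'D<G<'


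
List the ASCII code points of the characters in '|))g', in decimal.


String: '|))g'  (4 characters)
Per-character ASCII lookup:
  '|': special character: '|' = 124
  ')': special character: ')' = 41
  ')': special character: ')' = 41
  'g': lowercase starts at 97: 'g' = 97 + 6 = 103
= 124 41 41 103


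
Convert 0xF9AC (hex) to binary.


Each hex digit → 4 binary bits:
  F = 1111
  9 = 1001
  A = 1010
  C = 1100
Concatenate: 1111 1001 1010 1100
= 1111100110101100


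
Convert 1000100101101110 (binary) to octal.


Group into 3-bit groups: 001000100101101110
  001 = 1
  000 = 0
  100 = 4
  101 = 5
  101 = 5
  110 = 6
= 0o104556


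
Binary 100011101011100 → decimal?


Positional values:
Bit 2: 1 × 2^2 = 4
Bit 3: 1 × 2^3 = 8
Bit 4: 1 × 2^4 = 16
Bit 6: 1 × 2^6 = 64
Bit 8: 1 × 2^8 = 256
Bit 9: 1 × 2^9 = 512
Bit 10: 1 × 2^10 = 1024
Bit 14: 1 × 2^14 = 16384
Sum = 4 + 8 + 16 + 64 + 256 + 512 + 1024 + 16384
= 18268


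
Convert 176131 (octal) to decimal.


Positional values:
Position 0: 1 × 8^0 = 1
Position 1: 3 × 8^1 = 24
Position 2: 1 × 8^2 = 64
Position 3: 6 × 8^3 = 3072
Position 4: 7 × 8^4 = 28672
Position 5: 1 × 8^5 = 32768
Sum = 1 + 24 + 64 + 3072 + 28672 + 32768
= 64601


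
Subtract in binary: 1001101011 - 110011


Align and subtract column by column (LSB to MSB, borrowing when needed):
  1001101011
- 0000110011
  ----------
  col 0: (1 - 0 borrow-in) - 1 → 1 - 1 = 0, borrow out 0
  col 1: (1 - 0 borrow-in) - 1 → 1 - 1 = 0, borrow out 0
  col 2: (0 - 0 borrow-in) - 0 → 0 - 0 = 0, borrow out 0
  col 3: (1 - 0 borrow-in) - 0 → 1 - 0 = 1, borrow out 0
  col 4: (0 - 0 borrow-in) - 1 → borrow from next column: (0+2) - 1 = 1, borrow out 1
  col 5: (1 - 1 borrow-in) - 1 → borrow from next column: (0+2) - 1 = 1, borrow out 1
  col 6: (1 - 1 borrow-in) - 0 → 0 - 0 = 0, borrow out 0
  col 7: (0 - 0 borrow-in) - 0 → 0 - 0 = 0, borrow out 0
  col 8: (0 - 0 borrow-in) - 0 → 0 - 0 = 0, borrow out 0
  col 9: (1 - 0 borrow-in) - 0 → 1 - 0 = 1, borrow out 0
Reading bits MSB→LSB: 1000111000
Strip leading zeros: 1000111000
= 1000111000


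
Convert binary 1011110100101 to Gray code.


Binary: 1011110100101
Gray code: G = B XOR (B >> 1)
B >> 1 = 0101111010010
1011110100101 XOR 0101111010010:
  1 XOR 0 = 1
  0 XOR 1 = 1
  1 XOR 0 = 1
  1 XOR 1 = 0
  1 XOR 1 = 0
  1 XOR 1 = 0
  0 XOR 1 = 1
  1 XOR 0 = 1
  0 XOR 1 = 1
  0 XOR 0 = 0
  1 XOR 0 = 1
  0 XOR 1 = 1
  1 XOR 0 = 1
= 1110001110111


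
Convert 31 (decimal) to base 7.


Divide by 7 repeatedly:
31 ÷ 7 = 4 remainder 3
4 ÷ 7 = 0 remainder 4
Reading remainders bottom-up:
= 43


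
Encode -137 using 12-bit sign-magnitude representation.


Sign bit: 1 (negative)
Magnitude: 137 = 00010001001
= 100010001001


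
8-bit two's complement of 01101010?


Original: 01101010
Step 1 - Invert all bits: 10010101
Step 2 - Add 1: 10010101 + 1
= 10010110 (represents -106)


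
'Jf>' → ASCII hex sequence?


String: 'Jf>'  (3 characters)
Per-character ASCII lookup:
  'J': uppercase starts at 65: 'J' = 65 + 9 = 74 → 0x4A
  'f': lowercase starts at 97: 'f' = 97 + 5 = 102 → 0x66
  '>': special character: '>' = 62 → 0x3E
= 0x4A 0x66 0x3E


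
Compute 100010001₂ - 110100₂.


Align and subtract column by column (LSB to MSB, borrowing when needed):
  100010001
- 000110100
  ---------
  col 0: (1 - 0 borrow-in) - 0 → 1 - 0 = 1, borrow out 0
  col 1: (0 - 0 borrow-in) - 0 → 0 - 0 = 0, borrow out 0
  col 2: (0 - 0 borrow-in) - 1 → borrow from next column: (0+2) - 1 = 1, borrow out 1
  col 3: (0 - 1 borrow-in) - 0 → borrow from next column: (-1+2) - 0 = 1, borrow out 1
  col 4: (1 - 1 borrow-in) - 1 → borrow from next column: (0+2) - 1 = 1, borrow out 1
  col 5: (0 - 1 borrow-in) - 1 → borrow from next column: (-1+2) - 1 = 0, borrow out 1
  col 6: (0 - 1 borrow-in) - 0 → borrow from next column: (-1+2) - 0 = 1, borrow out 1
  col 7: (0 - 1 borrow-in) - 0 → borrow from next column: (-1+2) - 0 = 1, borrow out 1
  col 8: (1 - 1 borrow-in) - 0 → 0 - 0 = 0, borrow out 0
Reading bits MSB→LSB: 011011101
Strip leading zeros: 11011101
= 11011101
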